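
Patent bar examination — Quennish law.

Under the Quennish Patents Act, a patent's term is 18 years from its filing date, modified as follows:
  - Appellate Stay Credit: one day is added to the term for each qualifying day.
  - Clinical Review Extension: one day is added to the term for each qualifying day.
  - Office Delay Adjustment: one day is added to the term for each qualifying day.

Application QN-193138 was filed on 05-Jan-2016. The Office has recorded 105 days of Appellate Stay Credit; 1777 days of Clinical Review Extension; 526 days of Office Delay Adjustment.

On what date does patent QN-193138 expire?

Base term: filing date + 18 years → 5 January 2034.
Appellate Stay Credit: +105 days → 20 April 2034.
Clinical Review Extension: +1777 days → 2 March 2039.
Office Delay Adjustment: +526 days → 9 August 2040.

August 9, 2040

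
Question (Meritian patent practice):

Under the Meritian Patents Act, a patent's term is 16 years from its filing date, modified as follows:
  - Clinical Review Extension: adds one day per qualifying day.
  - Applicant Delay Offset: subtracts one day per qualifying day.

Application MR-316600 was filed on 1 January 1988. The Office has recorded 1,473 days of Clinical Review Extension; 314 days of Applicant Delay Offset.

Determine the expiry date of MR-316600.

Base term: filing date + 16 years → 1 January 2004.
Clinical Review Extension: +1473 days → 13 January 2008.
Applicant Delay Offset: −314 days → 5 March 2007.

2007-03-05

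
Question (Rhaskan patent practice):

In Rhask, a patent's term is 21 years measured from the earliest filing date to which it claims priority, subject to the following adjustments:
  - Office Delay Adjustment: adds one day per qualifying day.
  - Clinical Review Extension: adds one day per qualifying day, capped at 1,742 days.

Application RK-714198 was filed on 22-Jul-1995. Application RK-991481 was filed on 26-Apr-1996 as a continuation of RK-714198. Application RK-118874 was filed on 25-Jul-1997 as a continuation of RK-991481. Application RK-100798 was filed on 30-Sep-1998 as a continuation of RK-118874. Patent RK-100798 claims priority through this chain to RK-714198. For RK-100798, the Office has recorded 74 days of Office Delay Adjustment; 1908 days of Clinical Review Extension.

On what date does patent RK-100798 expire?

2021-07-12

Earliest priority filing: 22 July 1995.
Base term: 22 July 1995 + 21 years → 22 July 2016.
Office Delay Adjustment: +74 days → 4 October 2016.
Clinical Review Extension: 1908 days claimed exceeds the 1742-day cap, so +1742 days → 12 July 2021.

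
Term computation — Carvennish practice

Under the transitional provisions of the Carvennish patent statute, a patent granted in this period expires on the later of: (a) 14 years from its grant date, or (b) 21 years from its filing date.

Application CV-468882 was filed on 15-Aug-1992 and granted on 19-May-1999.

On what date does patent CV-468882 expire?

(a) grant + 14 years → 19 May 2013.
(b) filing + 21 years → 15 August 2013.
Later of the two: 15 August 2013.

2013-08-15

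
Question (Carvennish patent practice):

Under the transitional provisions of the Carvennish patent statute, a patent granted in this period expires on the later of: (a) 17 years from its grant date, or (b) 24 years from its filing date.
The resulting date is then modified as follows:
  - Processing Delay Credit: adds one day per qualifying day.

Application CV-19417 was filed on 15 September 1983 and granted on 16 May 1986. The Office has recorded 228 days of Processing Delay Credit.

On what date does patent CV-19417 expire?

2008-04-30

(a) grant + 17 years → 16 May 2003.
(b) filing + 24 years → 15 September 2007.
Later of the two: 15 September 2007.
Processing Delay Credit: +228 days → 30 April 2008.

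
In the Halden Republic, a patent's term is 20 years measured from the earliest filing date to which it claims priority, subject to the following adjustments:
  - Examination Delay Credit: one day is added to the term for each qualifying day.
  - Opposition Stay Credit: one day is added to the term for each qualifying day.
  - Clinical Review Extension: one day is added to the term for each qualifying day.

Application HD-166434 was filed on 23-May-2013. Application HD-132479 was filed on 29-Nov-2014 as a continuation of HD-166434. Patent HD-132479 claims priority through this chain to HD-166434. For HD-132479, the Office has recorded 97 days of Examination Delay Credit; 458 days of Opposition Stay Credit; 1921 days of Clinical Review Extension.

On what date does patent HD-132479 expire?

Earliest priority filing: 23 May 2013.
Base term: 23 May 2013 + 20 years → 23 May 2033.
Examination Delay Credit: +97 days → 28 August 2033.
Opposition Stay Credit: +458 days → 29 November 2034.
Clinical Review Extension: +1921 days → 3 March 2040.

March 3, 2040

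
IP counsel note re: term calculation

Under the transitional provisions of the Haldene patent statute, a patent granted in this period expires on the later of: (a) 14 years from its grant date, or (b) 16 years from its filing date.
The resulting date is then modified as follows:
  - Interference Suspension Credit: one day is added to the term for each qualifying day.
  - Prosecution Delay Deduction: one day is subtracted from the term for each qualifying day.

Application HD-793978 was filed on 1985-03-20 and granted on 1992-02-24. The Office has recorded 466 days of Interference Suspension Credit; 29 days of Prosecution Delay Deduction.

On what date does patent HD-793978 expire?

May 7, 2007

(a) grant + 14 years → 24 February 2006.
(b) filing + 16 years → 20 March 2001.
Later of the two: 24 February 2006.
Interference Suspension Credit: +466 days → 5 June 2007.
Prosecution Delay Deduction: −29 days → 7 May 2007.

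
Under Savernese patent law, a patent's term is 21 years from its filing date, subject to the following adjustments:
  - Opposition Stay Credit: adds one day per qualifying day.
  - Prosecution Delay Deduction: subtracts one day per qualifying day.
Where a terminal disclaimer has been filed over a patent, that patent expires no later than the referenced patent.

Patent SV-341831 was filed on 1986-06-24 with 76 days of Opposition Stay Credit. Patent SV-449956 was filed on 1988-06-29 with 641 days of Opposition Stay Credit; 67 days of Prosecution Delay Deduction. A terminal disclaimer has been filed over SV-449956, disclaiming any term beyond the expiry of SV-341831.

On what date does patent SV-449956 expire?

September 8, 2007

Natural term of SV-449956:
  Base: filing + 21 years → 29 June 2009.
  Opposition Stay Credit: +641 days → 1 April 2011.
  Prosecution Delay Deduction: −67 days → 24 January 2011.
Expiry of referenced patent SV-341831:
  Base: filing + 21 years → 24 June 2007.
  Opposition Stay Credit: +76 days → 8 September 2007.
Terminal disclaimer: SV-449956 expires on the earlier of 24 January 2011 and 8 September 2007.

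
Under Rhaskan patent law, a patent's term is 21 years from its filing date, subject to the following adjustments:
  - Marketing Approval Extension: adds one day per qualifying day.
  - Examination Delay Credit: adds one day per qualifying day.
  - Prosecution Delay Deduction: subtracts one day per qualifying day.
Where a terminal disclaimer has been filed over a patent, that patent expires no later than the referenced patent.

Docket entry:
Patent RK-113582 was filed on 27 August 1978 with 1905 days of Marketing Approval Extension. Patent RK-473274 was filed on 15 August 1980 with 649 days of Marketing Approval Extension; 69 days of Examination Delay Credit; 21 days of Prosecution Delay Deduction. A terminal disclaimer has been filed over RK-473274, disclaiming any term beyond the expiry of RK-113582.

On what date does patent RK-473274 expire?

July 13, 2003

Natural term of RK-473274:
  Base: filing + 21 years → 15 August 2001.
  Marketing Approval Extension: +649 days → 26 May 2003.
  Examination Delay Credit: +69 days → 3 August 2003.
  Prosecution Delay Deduction: −21 days → 13 July 2003.
Expiry of referenced patent RK-113582:
  Base: filing + 21 years → 27 August 1999.
  Marketing Approval Extension: +1905 days → 13 November 2004.
Terminal disclaimer: RK-473274 expires on the earlier of 13 July 2003 and 13 November 2004.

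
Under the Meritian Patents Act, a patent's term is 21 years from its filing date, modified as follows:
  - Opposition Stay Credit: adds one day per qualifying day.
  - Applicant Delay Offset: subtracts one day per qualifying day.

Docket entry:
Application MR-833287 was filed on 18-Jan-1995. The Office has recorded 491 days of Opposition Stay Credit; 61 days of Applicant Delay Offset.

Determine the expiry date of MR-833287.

Base term: filing date + 21 years → 18 January 2016.
Opposition Stay Credit: +491 days → 23 May 2017.
Applicant Delay Offset: −61 days → 23 March 2017.

March 23, 2017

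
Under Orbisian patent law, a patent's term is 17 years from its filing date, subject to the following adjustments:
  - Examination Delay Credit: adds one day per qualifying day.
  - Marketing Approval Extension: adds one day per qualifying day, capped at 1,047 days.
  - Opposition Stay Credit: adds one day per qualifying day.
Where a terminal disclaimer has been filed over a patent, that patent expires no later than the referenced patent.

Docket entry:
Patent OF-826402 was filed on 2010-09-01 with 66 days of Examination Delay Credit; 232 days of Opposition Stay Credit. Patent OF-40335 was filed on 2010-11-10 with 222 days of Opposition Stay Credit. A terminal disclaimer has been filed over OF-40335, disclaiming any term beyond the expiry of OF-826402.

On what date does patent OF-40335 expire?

Natural term of OF-40335:
  Base: filing + 17 years → 10 November 2027.
  Opposition Stay Credit: +222 days → 19 June 2028.
Expiry of referenced patent OF-826402:
  Base: filing + 17 years → 1 September 2027.
  Examination Delay Credit: +66 days → 6 November 2027.
  Opposition Stay Credit: +232 days → 25 June 2028.
Terminal disclaimer: OF-40335 expires on the earlier of 19 June 2028 and 25 June 2028.

2028-06-19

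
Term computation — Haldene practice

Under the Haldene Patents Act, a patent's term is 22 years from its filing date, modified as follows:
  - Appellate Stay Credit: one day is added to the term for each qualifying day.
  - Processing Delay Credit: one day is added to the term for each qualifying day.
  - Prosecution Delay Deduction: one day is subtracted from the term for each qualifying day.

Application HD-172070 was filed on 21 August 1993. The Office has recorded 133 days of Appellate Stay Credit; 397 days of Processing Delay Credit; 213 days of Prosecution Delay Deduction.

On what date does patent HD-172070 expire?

2016-07-03

Base term: filing date + 22 years → 21 August 2015.
Appellate Stay Credit: +133 days → 1 January 2016.
Processing Delay Credit: +397 days → 1 February 2017.
Prosecution Delay Deduction: −213 days → 3 July 2016.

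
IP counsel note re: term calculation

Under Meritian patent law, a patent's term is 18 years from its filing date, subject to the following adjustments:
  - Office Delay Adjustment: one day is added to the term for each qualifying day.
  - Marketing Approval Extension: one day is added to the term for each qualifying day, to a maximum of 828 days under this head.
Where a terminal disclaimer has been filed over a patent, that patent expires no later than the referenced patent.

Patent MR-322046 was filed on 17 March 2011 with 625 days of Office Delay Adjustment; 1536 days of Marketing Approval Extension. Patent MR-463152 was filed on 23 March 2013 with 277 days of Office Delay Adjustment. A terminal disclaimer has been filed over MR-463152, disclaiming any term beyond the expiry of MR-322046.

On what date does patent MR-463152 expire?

Natural term of MR-463152:
  Base: filing + 18 years → 23 March 2031.
  Office Delay Adjustment: +277 days → 25 December 2031.
Expiry of referenced patent MR-322046:
  Base: filing + 18 years → 17 March 2029.
  Office Delay Adjustment: +625 days → 2 December 2030.
  Marketing Approval Extension: 1536 days claimed exceeds the 828-day cap, so +828 days → 9 March 2033.
Terminal disclaimer: MR-463152 expires on the earlier of 25 December 2031 and 9 March 2033.

December 25, 2031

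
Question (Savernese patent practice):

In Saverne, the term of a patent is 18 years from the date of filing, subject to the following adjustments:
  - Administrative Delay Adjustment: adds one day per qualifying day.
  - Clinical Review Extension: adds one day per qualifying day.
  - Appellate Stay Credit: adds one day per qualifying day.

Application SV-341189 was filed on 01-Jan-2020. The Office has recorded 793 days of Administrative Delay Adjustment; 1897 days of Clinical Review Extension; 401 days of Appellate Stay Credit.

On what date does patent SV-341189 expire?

Base term: filing date + 18 years → 1 January 2038.
Administrative Delay Adjustment: +793 days → 4 March 2040.
Clinical Review Extension: +1897 days → 14 May 2045.
Appellate Stay Credit: +401 days → 19 June 2046.

2046-06-19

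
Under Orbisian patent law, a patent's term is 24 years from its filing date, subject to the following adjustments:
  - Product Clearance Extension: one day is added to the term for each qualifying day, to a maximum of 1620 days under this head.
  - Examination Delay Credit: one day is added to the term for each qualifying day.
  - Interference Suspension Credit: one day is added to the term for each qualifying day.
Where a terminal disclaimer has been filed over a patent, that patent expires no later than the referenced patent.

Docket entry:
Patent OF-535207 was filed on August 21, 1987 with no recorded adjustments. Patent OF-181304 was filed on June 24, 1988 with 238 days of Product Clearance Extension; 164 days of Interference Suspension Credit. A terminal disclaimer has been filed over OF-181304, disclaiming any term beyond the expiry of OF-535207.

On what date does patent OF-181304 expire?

August 21, 2011

Natural term of OF-181304:
  Base: filing + 24 years → 24 June 2012.
  Product Clearance Extension: 238 days (within the 1620-day cap) → +238 days → 17 February 2013.
  Interference Suspension Credit: +164 days → 31 July 2013.
Expiry of referenced patent OF-535207:
  Base: filing + 24 years → 21 August 2011.
Terminal disclaimer: OF-181304 expires on the earlier of 31 July 2013 and 21 August 2011.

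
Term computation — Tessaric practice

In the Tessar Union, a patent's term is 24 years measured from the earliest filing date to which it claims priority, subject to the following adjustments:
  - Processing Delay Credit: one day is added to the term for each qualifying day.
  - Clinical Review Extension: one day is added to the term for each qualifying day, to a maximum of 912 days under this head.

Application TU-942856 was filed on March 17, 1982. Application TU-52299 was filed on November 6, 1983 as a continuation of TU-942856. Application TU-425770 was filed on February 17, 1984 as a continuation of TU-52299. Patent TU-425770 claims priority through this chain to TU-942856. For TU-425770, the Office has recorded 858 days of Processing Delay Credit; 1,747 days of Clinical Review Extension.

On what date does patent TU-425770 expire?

Earliest priority filing: 17 March 1982.
Base term: 17 March 1982 + 24 years → 17 March 2006.
Processing Delay Credit: +858 days → 22 July 2008.
Clinical Review Extension: 1747 days claimed exceeds the 912-day cap, so +912 days → 20 January 2011.

January 20, 2011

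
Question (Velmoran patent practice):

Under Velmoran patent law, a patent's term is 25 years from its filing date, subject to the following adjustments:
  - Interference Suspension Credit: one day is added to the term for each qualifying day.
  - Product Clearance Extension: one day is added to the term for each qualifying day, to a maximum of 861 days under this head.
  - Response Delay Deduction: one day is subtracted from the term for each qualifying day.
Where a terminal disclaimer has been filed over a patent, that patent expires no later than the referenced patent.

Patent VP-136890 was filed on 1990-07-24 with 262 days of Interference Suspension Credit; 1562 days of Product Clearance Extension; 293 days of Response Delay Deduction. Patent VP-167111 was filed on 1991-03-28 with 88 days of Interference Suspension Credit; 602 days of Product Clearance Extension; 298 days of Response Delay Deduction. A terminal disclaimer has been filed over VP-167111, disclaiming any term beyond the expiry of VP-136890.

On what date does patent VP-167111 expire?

2017-04-24

Natural term of VP-167111:
  Base: filing + 25 years → 28 March 2016.
  Interference Suspension Credit: +88 days → 24 June 2016.
  Product Clearance Extension: 602 days (within the 861-day cap) → +602 days → 16 February 2018.
  Response Delay Deduction: −298 days → 24 April 2017.
Expiry of referenced patent VP-136890:
  Base: filing + 25 years → 24 July 2015.
  Interference Suspension Credit: +262 days → 11 April 2016.
  Product Clearance Extension: 1562 days claimed exceeds the 861-day cap, so +861 days → 20 August 2018.
  Response Delay Deduction: −293 days → 31 October 2017.
Terminal disclaimer: VP-167111 expires on the earlier of 24 April 2017 and 31 October 2017.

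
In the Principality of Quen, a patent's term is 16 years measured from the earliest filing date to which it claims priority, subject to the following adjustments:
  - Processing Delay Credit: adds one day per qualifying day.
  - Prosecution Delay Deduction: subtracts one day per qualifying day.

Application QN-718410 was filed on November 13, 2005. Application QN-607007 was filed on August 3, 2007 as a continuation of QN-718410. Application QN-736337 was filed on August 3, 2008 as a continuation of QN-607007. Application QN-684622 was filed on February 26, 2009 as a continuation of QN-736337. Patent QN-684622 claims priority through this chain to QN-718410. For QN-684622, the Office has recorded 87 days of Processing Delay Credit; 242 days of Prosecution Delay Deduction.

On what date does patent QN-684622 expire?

Earliest priority filing: 13 November 2005.
Base term: 13 November 2005 + 16 years → 13 November 2021.
Processing Delay Credit: +87 days → 8 February 2022.
Prosecution Delay Deduction: −242 days → 11 June 2021.

June 11, 2021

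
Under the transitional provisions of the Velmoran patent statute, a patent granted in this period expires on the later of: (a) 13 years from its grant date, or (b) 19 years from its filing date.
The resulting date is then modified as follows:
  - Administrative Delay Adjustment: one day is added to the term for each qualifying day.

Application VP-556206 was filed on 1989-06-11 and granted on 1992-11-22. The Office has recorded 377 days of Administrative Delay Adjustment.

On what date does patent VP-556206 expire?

2009-06-23

(a) grant + 13 years → 22 November 2005.
(b) filing + 19 years → 11 June 2008.
Later of the two: 11 June 2008.
Administrative Delay Adjustment: +377 days → 23 June 2009.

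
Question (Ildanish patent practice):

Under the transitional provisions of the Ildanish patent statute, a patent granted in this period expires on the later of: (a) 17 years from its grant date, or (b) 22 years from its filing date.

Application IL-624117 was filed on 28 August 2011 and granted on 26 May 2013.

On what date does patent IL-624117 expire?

(a) grant + 17 years → 26 May 2030.
(b) filing + 22 years → 28 August 2033.
Later of the two: 28 August 2033.

2033-08-28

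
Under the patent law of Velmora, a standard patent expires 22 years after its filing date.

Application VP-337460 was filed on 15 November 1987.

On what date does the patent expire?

November 15, 2009

Filing date + 22 years → 15 November 2009.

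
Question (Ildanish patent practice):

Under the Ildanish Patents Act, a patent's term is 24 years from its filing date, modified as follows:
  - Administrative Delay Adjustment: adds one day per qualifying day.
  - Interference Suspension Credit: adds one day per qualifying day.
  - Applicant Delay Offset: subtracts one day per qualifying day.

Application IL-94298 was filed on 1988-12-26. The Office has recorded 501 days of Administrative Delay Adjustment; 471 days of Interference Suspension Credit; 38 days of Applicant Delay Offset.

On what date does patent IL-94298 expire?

July 18, 2015

Base term: filing date + 24 years → 26 December 2012.
Administrative Delay Adjustment: +501 days → 11 May 2014.
Interference Suspension Credit: +471 days → 25 August 2015.
Applicant Delay Offset: −38 days → 18 July 2015.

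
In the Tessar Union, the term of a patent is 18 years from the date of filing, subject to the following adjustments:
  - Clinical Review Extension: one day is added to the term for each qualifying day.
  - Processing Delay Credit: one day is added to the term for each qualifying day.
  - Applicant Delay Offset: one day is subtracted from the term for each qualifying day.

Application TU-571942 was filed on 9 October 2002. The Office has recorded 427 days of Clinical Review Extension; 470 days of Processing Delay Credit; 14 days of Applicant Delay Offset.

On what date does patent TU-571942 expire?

Base term: filing date + 18 years → 9 October 2020.
Clinical Review Extension: +427 days → 10 December 2021.
Processing Delay Credit: +470 days → 25 March 2023.
Applicant Delay Offset: −14 days → 11 March 2023.

2023-03-11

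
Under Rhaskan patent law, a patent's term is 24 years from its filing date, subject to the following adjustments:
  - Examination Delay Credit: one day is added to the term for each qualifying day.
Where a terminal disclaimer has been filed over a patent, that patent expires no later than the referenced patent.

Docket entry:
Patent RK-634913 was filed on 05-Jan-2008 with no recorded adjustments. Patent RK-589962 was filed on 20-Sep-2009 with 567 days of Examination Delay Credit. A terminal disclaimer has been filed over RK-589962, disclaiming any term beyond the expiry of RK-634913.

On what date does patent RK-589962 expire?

Natural term of RK-589962:
  Base: filing + 24 years → 20 September 2033.
  Examination Delay Credit: +567 days → 10 April 2035.
Expiry of referenced patent RK-634913:
  Base: filing + 24 years → 5 January 2032.
Terminal disclaimer: RK-589962 expires on the earlier of 10 April 2035 and 5 January 2032.

2032-01-05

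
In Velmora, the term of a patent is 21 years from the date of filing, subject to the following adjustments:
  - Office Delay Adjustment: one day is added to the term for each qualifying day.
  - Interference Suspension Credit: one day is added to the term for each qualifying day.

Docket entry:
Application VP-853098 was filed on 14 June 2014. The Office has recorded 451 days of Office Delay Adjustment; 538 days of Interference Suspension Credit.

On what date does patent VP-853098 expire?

Base term: filing date + 21 years → 14 June 2035.
Office Delay Adjustment: +451 days → 7 September 2036.
Interference Suspension Credit: +538 days → 27 February 2038.

2038-02-27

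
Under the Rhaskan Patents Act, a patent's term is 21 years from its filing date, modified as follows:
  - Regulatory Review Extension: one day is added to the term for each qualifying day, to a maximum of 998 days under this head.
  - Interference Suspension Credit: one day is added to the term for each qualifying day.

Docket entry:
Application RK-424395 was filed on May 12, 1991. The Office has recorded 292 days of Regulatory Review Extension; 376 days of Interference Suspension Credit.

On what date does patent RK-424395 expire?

2014-03-11

Base term: filing date + 21 years → 12 May 2012.
Regulatory Review Extension: 292 days (within the 998-day cap) → +292 days → 28 February 2013.
Interference Suspension Credit: +376 days → 11 March 2014.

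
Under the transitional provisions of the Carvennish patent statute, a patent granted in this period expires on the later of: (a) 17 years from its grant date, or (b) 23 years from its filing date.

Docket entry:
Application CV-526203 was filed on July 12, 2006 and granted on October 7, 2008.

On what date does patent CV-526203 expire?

July 12, 2029

(a) grant + 17 years → 7 October 2025.
(b) filing + 23 years → 12 July 2029.
Later of the two: 12 July 2029.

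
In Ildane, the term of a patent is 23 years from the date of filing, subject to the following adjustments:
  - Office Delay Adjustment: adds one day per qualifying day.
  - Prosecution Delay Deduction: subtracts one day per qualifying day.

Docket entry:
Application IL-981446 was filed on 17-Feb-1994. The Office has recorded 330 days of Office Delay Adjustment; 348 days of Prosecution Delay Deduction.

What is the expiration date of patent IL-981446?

January 30, 2017

Base term: filing date + 23 years → 17 February 2017.
Office Delay Adjustment: +330 days → 13 January 2018.
Prosecution Delay Deduction: −348 days → 30 January 2017.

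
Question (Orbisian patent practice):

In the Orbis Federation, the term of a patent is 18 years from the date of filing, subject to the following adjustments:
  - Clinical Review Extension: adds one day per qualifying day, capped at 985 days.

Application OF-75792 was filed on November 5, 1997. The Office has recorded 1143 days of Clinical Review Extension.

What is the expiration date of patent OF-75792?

Base term: filing date + 18 years → 5 November 2015.
Clinical Review Extension: 1143 days claimed exceeds the 985-day cap, so +985 days → 17 July 2018.

July 17, 2018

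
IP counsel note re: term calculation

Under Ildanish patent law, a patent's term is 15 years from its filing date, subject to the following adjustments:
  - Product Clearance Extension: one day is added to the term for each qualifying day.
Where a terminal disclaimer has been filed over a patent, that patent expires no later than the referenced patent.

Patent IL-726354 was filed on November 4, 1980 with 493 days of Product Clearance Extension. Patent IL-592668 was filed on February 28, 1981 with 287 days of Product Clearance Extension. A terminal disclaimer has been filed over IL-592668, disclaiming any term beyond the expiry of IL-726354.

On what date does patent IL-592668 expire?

1996-12-11

Natural term of IL-592668:
  Base: filing + 15 years → 28 February 1996.
  Product Clearance Extension: +287 days → 11 December 1996.
Expiry of referenced patent IL-726354:
  Base: filing + 15 years → 4 November 1995.
  Product Clearance Extension: +493 days → 11 March 1997.
Terminal disclaimer: IL-592668 expires on the earlier of 11 December 1996 and 11 March 1997.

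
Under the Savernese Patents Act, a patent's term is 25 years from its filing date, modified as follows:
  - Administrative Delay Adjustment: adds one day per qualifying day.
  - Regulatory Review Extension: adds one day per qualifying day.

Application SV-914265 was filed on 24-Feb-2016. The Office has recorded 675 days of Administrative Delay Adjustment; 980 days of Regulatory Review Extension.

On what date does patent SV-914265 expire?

Base term: filing date + 25 years → 24 February 2041.
Administrative Delay Adjustment: +675 days → 31 December 2042.
Regulatory Review Extension: +980 days → 6 September 2045.

September 6, 2045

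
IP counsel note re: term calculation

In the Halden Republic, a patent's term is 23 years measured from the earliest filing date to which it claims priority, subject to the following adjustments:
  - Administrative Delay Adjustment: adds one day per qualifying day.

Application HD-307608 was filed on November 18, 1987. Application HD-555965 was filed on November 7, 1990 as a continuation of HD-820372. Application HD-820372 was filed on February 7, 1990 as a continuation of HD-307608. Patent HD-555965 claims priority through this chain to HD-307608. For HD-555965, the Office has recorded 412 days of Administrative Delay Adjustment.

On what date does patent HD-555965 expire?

January 4, 2012

Earliest priority filing: 18 November 1987.
Base term: 18 November 1987 + 23 years → 18 November 2010.
Administrative Delay Adjustment: +412 days → 4 January 2012.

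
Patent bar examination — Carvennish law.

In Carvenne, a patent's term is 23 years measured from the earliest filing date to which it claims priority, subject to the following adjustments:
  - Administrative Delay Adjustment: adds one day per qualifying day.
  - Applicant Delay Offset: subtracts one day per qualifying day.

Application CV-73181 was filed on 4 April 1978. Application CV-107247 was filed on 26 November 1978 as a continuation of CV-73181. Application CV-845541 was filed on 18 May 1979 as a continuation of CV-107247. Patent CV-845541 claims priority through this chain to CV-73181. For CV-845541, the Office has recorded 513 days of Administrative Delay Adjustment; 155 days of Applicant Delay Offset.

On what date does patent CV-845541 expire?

2002-03-28

Earliest priority filing: 4 April 1978.
Base term: 4 April 1978 + 23 years → 4 April 2001.
Administrative Delay Adjustment: +513 days → 30 August 2002.
Applicant Delay Offset: −155 days → 28 March 2002.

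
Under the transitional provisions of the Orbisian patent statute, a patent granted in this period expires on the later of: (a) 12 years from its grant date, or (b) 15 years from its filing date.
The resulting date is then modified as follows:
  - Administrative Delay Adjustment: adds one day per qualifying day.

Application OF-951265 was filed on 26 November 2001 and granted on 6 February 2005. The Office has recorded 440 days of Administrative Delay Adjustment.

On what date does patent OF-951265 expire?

(a) grant + 12 years → 6 February 2017.
(b) filing + 15 years → 26 November 2016.
Later of the two: 6 February 2017.
Administrative Delay Adjustment: +440 days → 22 April 2018.

2018-04-22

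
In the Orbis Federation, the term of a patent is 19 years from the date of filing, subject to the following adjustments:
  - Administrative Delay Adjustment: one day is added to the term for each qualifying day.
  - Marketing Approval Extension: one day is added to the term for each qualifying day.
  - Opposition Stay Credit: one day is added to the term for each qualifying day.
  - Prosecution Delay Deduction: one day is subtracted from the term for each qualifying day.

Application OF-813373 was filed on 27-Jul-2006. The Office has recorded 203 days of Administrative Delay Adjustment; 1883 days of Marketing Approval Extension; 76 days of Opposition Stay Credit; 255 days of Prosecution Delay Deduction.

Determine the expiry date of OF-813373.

2030-10-16

Base term: filing date + 19 years → 27 July 2025.
Administrative Delay Adjustment: +203 days → 15 February 2026.
Marketing Approval Extension: +1883 days → 13 April 2031.
Opposition Stay Credit: +76 days → 28 June 2031.
Prosecution Delay Deduction: −255 days → 16 October 2030.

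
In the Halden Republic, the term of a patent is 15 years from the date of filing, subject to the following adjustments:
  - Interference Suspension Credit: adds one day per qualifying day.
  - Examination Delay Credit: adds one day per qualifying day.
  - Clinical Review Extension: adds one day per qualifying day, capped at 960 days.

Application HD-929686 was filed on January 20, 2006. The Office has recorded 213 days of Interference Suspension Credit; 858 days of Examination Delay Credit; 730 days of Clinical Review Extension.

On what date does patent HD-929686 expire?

Base term: filing date + 15 years → 20 January 2021.
Interference Suspension Credit: +213 days → 21 August 2021.
Examination Delay Credit: +858 days → 27 December 2023.
Clinical Review Extension: 730 days (within the 960-day cap) → +730 days → 26 December 2025.

2025-12-26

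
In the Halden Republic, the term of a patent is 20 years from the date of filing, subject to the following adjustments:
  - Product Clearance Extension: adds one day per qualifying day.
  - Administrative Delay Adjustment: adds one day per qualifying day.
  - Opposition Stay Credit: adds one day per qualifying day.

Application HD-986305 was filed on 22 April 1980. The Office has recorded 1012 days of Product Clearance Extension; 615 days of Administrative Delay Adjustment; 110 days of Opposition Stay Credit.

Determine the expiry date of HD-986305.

Base term: filing date + 20 years → 22 April 2000.
Product Clearance Extension: +1012 days → 29 January 2003.
Administrative Delay Adjustment: +615 days → 5 October 2004.
Opposition Stay Credit: +110 days → 23 January 2005.

January 23, 2005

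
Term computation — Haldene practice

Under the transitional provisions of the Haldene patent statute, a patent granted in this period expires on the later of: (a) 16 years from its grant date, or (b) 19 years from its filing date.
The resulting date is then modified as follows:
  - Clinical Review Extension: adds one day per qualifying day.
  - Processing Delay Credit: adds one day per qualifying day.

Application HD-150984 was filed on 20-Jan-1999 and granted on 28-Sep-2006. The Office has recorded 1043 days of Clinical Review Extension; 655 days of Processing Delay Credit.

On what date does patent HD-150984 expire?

May 23, 2027

(a) grant + 16 years → 28 September 2022.
(b) filing + 19 years → 20 January 2018.
Later of the two: 28 September 2022.
Clinical Review Extension: +1043 days → 6 August 2025.
Processing Delay Credit: +655 days → 23 May 2027.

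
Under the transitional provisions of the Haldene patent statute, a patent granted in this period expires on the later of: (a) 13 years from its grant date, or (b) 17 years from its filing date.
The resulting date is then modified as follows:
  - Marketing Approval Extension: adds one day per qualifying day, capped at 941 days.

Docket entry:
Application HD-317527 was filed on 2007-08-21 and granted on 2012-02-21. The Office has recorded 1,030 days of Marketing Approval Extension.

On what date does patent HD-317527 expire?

2027-09-20

(a) grant + 13 years → 21 February 2025.
(b) filing + 17 years → 21 August 2024.
Later of the two: 21 February 2025.
Marketing Approval Extension: 1030 days claimed exceeds the 941-day cap, so +941 days → 20 September 2027.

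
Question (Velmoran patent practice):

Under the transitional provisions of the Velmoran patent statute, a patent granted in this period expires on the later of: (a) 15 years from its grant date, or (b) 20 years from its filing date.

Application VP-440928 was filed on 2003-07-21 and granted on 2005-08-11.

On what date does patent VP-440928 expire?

2023-07-21

(a) grant + 15 years → 11 August 2020.
(b) filing + 20 years → 21 July 2023.
Later of the two: 21 July 2023.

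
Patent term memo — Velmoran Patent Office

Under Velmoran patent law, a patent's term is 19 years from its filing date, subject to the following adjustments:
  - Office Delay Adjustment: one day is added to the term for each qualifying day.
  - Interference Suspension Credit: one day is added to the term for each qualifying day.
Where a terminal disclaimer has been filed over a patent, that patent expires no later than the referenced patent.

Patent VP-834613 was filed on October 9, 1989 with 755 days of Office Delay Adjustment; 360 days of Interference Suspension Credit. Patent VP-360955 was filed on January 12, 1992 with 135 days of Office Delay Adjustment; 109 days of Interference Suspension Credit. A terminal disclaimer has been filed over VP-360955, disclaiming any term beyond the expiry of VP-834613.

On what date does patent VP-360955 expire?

Natural term of VP-360955:
  Base: filing + 19 years → 12 January 2011.
  Office Delay Adjustment: +135 days → 27 May 2011.
  Interference Suspension Credit: +109 days → 13 September 2011.
Expiry of referenced patent VP-834613:
  Base: filing + 19 years → 9 October 2008.
  Office Delay Adjustment: +755 days → 3 November 2010.
  Interference Suspension Credit: +360 days → 29 October 2011.
Terminal disclaimer: VP-360955 expires on the earlier of 13 September 2011 and 29 October 2011.

September 13, 2011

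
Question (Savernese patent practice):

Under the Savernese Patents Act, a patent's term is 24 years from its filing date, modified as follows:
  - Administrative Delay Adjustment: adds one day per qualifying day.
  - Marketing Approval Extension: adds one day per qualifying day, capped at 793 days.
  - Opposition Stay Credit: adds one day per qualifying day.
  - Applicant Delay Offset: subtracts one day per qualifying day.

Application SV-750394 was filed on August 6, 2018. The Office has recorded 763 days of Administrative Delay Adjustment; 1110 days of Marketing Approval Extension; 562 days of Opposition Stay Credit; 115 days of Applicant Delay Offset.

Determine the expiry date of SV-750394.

Base term: filing date + 24 years → 6 August 2042.
Administrative Delay Adjustment: +763 days → 7 September 2044.
Marketing Approval Extension: 1110 days claimed exceeds the 793-day cap, so +793 days → 9 November 2046.
Opposition Stay Credit: +562 days → 24 May 2048.
Applicant Delay Offset: −115 days → 30 January 2048.

January 30, 2048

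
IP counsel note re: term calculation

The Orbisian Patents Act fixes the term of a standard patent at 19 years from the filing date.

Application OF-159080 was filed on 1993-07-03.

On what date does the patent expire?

Filing date + 19 years → 3 July 2012.

2012-07-03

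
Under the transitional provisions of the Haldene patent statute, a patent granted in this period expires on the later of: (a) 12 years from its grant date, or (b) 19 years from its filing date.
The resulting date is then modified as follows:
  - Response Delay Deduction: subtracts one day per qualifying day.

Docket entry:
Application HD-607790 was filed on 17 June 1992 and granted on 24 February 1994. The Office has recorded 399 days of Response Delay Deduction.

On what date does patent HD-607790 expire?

May 14, 2010

(a) grant + 12 years → 24 February 2006.
(b) filing + 19 years → 17 June 2011.
Later of the two: 17 June 2011.
Response Delay Deduction: −399 days → 14 May 2010.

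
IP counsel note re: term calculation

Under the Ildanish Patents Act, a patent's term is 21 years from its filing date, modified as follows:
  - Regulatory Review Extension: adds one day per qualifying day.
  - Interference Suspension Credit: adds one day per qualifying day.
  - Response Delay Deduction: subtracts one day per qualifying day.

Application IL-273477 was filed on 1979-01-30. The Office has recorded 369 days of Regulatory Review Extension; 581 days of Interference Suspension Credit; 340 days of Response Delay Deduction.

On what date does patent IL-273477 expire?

October 1, 2001

Base term: filing date + 21 years → 30 January 2000.
Regulatory Review Extension: +369 days → 2 February 2001.
Interference Suspension Credit: +581 days → 6 September 2002.
Response Delay Deduction: −340 days → 1 October 2001.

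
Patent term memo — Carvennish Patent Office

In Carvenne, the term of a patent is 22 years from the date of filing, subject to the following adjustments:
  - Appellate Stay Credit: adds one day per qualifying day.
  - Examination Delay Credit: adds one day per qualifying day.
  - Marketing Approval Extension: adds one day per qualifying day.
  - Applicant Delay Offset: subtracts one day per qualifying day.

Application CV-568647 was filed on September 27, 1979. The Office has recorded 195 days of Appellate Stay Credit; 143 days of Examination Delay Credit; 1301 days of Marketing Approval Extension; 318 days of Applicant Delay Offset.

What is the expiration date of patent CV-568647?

2005-05-10

Base term: filing date + 22 years → 27 September 2001.
Appellate Stay Credit: +195 days → 10 April 2002.
Examination Delay Credit: +143 days → 31 August 2002.
Marketing Approval Extension: +1301 days → 24 March 2006.
Applicant Delay Offset: −318 days → 10 May 2005.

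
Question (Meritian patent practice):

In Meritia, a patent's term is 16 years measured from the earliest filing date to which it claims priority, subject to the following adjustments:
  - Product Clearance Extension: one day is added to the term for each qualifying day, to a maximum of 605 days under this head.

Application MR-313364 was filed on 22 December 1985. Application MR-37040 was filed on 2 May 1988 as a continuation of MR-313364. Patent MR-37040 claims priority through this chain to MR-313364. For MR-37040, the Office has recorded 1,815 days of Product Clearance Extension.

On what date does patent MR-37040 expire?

Earliest priority filing: 22 December 1985.
Base term: 22 December 1985 + 16 years → 22 December 2001.
Product Clearance Extension: 1815 days claimed exceeds the 605-day cap, so +605 days → 19 August 2003.

August 19, 2003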